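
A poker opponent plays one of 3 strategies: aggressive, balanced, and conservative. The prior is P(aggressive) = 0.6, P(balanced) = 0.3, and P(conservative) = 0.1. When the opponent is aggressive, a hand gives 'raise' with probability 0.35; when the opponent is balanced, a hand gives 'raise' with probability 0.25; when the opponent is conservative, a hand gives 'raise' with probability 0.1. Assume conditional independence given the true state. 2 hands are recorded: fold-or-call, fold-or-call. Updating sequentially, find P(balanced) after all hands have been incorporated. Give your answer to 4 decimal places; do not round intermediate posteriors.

After 'fold-or-call': normaliser = 0.65·0.6000 + 0.75·0.3000 + 0.9·0.1000; P(aggressive) ≈ 0.5532, P(balanced) ≈ 0.3191, P(conservative) ≈ 0.1277
After 'fold-or-call': normaliser = 0.65·0.5532 + 0.75·0.3191 + 0.9·0.1277; P(aggressive) ≈ 0.5037, P(balanced) ≈ 0.3353, P(conservative) ≈ 0.1610

0.3353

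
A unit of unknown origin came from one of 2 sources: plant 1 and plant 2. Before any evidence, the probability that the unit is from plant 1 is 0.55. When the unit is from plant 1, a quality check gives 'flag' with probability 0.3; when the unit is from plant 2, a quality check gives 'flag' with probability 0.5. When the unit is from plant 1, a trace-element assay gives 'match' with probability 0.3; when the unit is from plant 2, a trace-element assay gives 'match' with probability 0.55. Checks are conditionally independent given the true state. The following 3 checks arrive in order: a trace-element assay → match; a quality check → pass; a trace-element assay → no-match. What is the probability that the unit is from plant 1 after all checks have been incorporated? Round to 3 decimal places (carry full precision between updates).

After a trace-element assay='match': P(plant 1) = 0.3·0.5500 / (0.3·0.5500 + 0.55·0.4500) ≈ 0.4000
After a quality check='pass': P(plant 1) = 0.7·0.4000 / (0.7·0.4000 + 0.5·0.6000) ≈ 0.4828
After a trace-element assay='no-match': P(plant 1) = 0.7·0.4828 / (0.7·0.4828 + 0.45·0.5172) ≈ 0.5921

0.592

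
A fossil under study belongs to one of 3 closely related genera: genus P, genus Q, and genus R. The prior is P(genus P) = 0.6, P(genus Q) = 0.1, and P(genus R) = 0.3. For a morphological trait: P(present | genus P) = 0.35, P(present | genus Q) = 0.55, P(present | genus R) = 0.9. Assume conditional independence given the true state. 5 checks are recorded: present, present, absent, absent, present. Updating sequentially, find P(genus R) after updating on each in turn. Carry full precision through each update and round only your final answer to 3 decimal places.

0.133

After 'present': normaliser = 0.35·0.6000 + 0.55·0.1000 + 0.9·0.3000; P(genus P) ≈ 0.3925, P(genus Q) ≈ 0.1028, P(genus R) ≈ 0.5047
After 'present': normaliser = 0.35·0.3925 + 0.55·0.1028 + 0.9·0.5047; P(genus P) ≈ 0.2120, P(genus Q) ≈ 0.0872, P(genus R) ≈ 0.7008
After 'absent': normaliser = 0.65·0.2120 + 0.45·0.0872 + 0.1·0.7008; P(genus P) ≈ 0.5575, P(genus Q) ≈ 0.1589, P(genus R) ≈ 0.2836
After 'absent': normaliser = 0.65·0.5575 + 0.45·0.1589 + 0.1·0.2836; P(genus P) ≈ 0.7840, P(genus Q) ≈ 0.1547, P(genus R) ≈ 0.0613
After 'present': normaliser = 0.35·0.7840 + 0.55·0.1547 + 0.9·0.0613; P(genus P) ≈ 0.6617, P(genus Q) ≈ 0.2051, P(genus R) ≈ 0.1332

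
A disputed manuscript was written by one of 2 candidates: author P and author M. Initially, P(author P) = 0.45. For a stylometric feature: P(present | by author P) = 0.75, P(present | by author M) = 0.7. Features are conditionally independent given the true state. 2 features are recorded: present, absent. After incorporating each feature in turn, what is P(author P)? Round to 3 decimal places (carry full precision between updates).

0.422

After 'present': P(author P) = 0.75·0.4500 / (0.75·0.4500 + 0.7·0.5500) ≈ 0.4671
After 'absent': P(author P) = 0.25·0.4671 / (0.25·0.4671 + 0.3·0.5329) ≈ 0.4221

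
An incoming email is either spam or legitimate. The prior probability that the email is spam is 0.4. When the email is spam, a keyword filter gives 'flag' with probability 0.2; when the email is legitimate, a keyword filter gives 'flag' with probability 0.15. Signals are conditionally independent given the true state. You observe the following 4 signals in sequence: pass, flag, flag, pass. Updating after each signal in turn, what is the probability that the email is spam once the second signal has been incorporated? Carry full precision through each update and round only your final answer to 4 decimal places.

0.4555

After 'pass': P(spam) = 0.8·0.4000 / (0.8·0.4000 + 0.85·0.6000) ≈ 0.3855
After 'flag': P(spam) = 0.2·0.3855 / (0.2·0.3855 + 0.15·0.6145) ≈ 0.4555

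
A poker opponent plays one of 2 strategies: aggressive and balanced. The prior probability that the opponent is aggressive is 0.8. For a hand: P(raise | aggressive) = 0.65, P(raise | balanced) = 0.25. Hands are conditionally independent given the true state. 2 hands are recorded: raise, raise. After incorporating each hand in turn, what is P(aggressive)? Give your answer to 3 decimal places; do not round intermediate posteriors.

0.964

After 'raise': P(aggressive) = 0.65·0.8000 / (0.65·0.8000 + 0.25·0.2000) ≈ 0.9123
After 'raise': P(aggressive) = 0.65·0.9123 / (0.65·0.9123 + 0.25·0.0877) ≈ 0.9643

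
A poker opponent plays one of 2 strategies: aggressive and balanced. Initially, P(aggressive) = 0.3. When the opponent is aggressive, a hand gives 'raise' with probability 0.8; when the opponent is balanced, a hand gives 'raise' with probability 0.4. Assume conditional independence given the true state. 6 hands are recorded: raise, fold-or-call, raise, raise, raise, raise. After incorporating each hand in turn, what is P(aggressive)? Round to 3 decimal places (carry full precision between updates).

After 'raise': P(aggressive) = 0.8·0.3000 / (0.8·0.3000 + 0.4·0.7000) ≈ 0.4615
After 'fold-or-call': P(aggressive) = 0.2·0.4615 / (0.2·0.4615 + 0.6·0.5385) ≈ 0.2222
After 'raise': P(aggressive) = 0.8·0.2222 / (0.8·0.2222 + 0.4·0.7778) ≈ 0.3636
After 'raise': P(aggressive) = 0.8·0.3636 / (0.8·0.3636 + 0.4·0.6364) ≈ 0.5333
After 'raise': P(aggressive) = 0.8·0.5333 / (0.8·0.5333 + 0.4·0.4667) ≈ 0.6957
After 'raise': P(aggressive) = 0.8·0.6957 / (0.8·0.6957 + 0.4·0.3043) ≈ 0.8205

0.821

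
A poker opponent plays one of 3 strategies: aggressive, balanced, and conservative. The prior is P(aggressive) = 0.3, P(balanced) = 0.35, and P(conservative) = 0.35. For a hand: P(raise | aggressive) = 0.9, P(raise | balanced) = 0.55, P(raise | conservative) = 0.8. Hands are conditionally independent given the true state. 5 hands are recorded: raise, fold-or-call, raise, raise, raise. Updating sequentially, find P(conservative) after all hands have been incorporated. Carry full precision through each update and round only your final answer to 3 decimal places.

After 'raise': normaliser = 0.9·0.3000 + 0.55·0.3500 + 0.8·0.3500; P(aggressive) ≈ 0.3636, P(balanced) ≈ 0.2593, P(conservative) ≈ 0.3771
After 'fold-or-call': normaliser = 0.1·0.3636 + 0.45·0.2593 + 0.2·0.3771; P(aggressive) ≈ 0.1592, P(balanced) ≈ 0.5107, P(conservative) ≈ 0.3301
After 'raise': normaliser = 0.9·0.1592 + 0.55·0.5107 + 0.8·0.3301; P(aggressive) ≈ 0.2081, P(balanced) ≈ 0.4081, P(conservative) ≈ 0.3837
After 'raise': normaliser = 0.9·0.2081 + 0.55·0.4081 + 0.8·0.3837; P(aggressive) ≈ 0.2606, P(balanced) ≈ 0.3123, P(conservative) ≈ 0.4271
After 'raise': normaliser = 0.9·0.2606 + 0.55·0.3123 + 0.8·0.4271; P(aggressive) ≈ 0.3136, P(balanced) ≈ 0.2296, P(conservative) ≈ 0.4568

0.457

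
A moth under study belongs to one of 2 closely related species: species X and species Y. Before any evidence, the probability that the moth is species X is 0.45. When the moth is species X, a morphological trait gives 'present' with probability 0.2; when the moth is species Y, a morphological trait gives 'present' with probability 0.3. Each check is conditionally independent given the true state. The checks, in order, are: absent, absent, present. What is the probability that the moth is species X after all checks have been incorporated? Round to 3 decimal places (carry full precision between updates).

0.416

After 'absent': P(species X) = 0.8·0.4500 / (0.8·0.4500 + 0.7·0.5500) ≈ 0.4832
After 'absent': P(species X) = 0.8·0.4832 / (0.8·0.4832 + 0.7·0.5168) ≈ 0.5166
After 'present': P(species X) = 0.2·0.5166 / (0.2·0.5166 + 0.3·0.4834) ≈ 0.4160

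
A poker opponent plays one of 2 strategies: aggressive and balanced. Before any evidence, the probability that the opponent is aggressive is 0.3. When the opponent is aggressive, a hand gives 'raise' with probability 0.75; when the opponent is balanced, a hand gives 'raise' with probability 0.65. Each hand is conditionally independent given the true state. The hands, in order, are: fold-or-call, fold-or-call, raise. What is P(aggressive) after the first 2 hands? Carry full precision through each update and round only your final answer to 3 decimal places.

Each posterior becomes the prior for the next update.
After 'fold-or-call': P(aggressive) = 0.25·0.3000 / (0.25·0.3000 + 0.35·0.7000) ≈ 0.2344
After 'fold-or-call': P(aggressive) = 0.25·0.2344 / (0.25·0.2344 + 0.35·0.7656) ≈ 0.1794

0.179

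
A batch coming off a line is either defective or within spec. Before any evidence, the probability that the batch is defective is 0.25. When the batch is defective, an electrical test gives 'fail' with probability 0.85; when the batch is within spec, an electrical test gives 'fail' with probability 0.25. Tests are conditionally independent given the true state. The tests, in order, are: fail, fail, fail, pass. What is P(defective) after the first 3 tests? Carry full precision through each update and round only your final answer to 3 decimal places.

0.929

Apply Bayes' rule sequentially, carrying P(defective) forward.
After 'fail': P(defective) = 0.85·0.2500 / (0.85·0.2500 + 0.25·0.7500) ≈ 0.5312
After 'fail': P(defective) = 0.85·0.5312 / (0.85·0.5312 + 0.25·0.4688) ≈ 0.7940
After 'fail': P(defective) = 0.85·0.7940 / (0.85·0.7940 + 0.25·0.2060) ≈ 0.9291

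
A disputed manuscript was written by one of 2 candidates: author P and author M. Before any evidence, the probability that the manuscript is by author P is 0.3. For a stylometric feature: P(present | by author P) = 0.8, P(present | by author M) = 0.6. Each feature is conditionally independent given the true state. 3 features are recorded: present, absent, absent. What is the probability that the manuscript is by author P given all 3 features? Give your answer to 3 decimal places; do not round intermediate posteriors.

After 'present': P(author P) = 0.8·0.3000 / (0.8·0.3000 + 0.6·0.7000) ≈ 0.3636
After 'absent': P(author P) = 0.2·0.3636 / (0.2·0.3636 + 0.4·0.6364) ≈ 0.2222
After 'absent': P(author P) = 0.2·0.2222 / (0.2·0.2222 + 0.4·0.7778) ≈ 0.1250

0.125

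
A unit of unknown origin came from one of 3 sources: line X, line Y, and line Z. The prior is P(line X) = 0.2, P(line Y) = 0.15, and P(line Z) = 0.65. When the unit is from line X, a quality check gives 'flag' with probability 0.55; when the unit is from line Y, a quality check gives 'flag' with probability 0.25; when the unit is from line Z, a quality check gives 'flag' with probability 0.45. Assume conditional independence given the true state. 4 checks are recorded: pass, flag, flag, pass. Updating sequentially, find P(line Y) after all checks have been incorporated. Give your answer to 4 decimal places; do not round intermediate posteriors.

Apply Bayes' rule sequentially, carrying P(line Y) forward.
After 'pass': normaliser = 0.45·0.2000 + 0.75·0.1500 + 0.55·0.6500; P(line X) ≈ 0.1607, P(line Y) ≈ 0.2009, P(line Z) ≈ 0.6384
After 'flag': normaliser = 0.55·0.1607 + 0.25·0.2009 + 0.45·0.6384; P(line X) ≈ 0.2075, P(line Y) ≈ 0.1179, P(line Z) ≈ 0.6745
After 'flag': normaliser = 0.55·0.2075 + 0.25·0.1179 + 0.45·0.6745; P(line X) ≈ 0.2553, P(line Y) ≈ 0.0659, P(line Z) ≈ 0.6788
After 'pass': normaliser = 0.45·0.2553 + 0.75·0.0659 + 0.55·0.6788; P(line X) ≈ 0.2137, P(line Y) ≈ 0.0920, P(line Z) ≈ 0.6944

0.0920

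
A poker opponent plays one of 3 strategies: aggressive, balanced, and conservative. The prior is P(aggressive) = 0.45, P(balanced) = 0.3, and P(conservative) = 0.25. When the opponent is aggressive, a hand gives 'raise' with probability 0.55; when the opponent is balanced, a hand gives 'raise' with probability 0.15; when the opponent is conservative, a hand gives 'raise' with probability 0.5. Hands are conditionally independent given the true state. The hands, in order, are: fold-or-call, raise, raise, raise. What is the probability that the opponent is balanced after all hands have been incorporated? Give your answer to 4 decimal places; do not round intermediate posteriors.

After 'fold-or-call': normaliser = 0.45·0.4500 + 0.85·0.3000 + 0.5·0.2500; P(aggressive) ≈ 0.3476, P(balanced) ≈ 0.4378, P(conservative) ≈ 0.2146
After 'raise': normaliser = 0.55·0.3476 + 0.15·0.4378 + 0.5·0.2146; P(aggressive) ≈ 0.5250, P(balanced) ≈ 0.1803, P(conservative) ≈ 0.2946
After 'raise': normaliser = 0.55·0.5250 + 0.15·0.1803 + 0.5·0.2946; P(aggressive) ≈ 0.6235, P(balanced) ≈ 0.0584, P(conservative) ≈ 0.3181
After 'raise': normaliser = 0.55·0.6235 + 0.15·0.0584 + 0.5·0.3181; P(aggressive) ≈ 0.6714, P(balanced) ≈ 0.0172, P(conservative) ≈ 0.3114

0.0172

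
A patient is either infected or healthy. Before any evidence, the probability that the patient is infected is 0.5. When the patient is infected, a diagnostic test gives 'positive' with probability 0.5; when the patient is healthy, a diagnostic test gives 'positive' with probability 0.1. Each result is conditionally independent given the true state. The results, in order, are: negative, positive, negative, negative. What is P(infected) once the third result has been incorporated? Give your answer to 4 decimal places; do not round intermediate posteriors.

After 'negative': P(infected) = 0.5·0.5000 / (0.5·0.5000 + 0.9·0.5000) ≈ 0.3571
After 'positive': P(infected) = 0.5·0.3571 / (0.5·0.3571 + 0.1·0.6429) ≈ 0.7353
After 'negative': P(infected) = 0.5·0.7353 / (0.5·0.7353 + 0.9·0.2647) ≈ 0.6068

0.6068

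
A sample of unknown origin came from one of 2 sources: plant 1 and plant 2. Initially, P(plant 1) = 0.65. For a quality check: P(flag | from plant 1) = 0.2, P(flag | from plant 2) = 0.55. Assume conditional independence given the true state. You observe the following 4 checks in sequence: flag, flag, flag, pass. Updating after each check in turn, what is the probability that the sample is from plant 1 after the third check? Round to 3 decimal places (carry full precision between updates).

After 'flag': P(plant 1) = 0.2·0.6500 / (0.2·0.6500 + 0.55·0.3500) ≈ 0.4031
After 'flag': P(plant 1) = 0.2·0.4031 / (0.2·0.4031 + 0.55·0.5969) ≈ 0.1972
After 'flag': P(plant 1) = 0.2·0.1972 / (0.2·0.1972 + 0.55·0.8028) ≈ 0.0820

0.082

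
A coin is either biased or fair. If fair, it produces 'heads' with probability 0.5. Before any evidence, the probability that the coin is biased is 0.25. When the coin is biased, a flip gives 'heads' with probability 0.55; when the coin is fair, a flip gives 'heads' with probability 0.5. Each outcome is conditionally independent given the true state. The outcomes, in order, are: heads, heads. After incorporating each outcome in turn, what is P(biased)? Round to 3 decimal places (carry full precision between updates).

After 'heads': P(biased) = 0.55·0.2500 / (0.55·0.2500 + 0.5·0.7500) ≈ 0.2683
After 'heads': P(biased) = 0.55·0.2683 / (0.55·0.2683 + 0.5·0.7317) ≈ 0.2874

0.287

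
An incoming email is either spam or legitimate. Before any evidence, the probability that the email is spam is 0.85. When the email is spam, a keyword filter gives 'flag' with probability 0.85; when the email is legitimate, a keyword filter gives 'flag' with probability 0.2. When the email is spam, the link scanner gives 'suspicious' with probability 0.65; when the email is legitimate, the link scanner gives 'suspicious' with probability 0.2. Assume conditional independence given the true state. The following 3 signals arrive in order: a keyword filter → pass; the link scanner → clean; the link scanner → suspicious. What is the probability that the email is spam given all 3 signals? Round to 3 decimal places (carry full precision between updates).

After a keyword filter='pass': P(spam) = 0.15·0.8500 / (0.15·0.8500 + 0.8·0.1500) ≈ 0.5152
After the link scanner='clean': P(spam) = 0.35·0.5152 / (0.35·0.5152 + 0.8·0.4848) ≈ 0.3173
After the link scanner='suspicious': P(spam) = 0.65·0.3173 / (0.65·0.3173 + 0.2·0.6827) ≈ 0.6017

0.602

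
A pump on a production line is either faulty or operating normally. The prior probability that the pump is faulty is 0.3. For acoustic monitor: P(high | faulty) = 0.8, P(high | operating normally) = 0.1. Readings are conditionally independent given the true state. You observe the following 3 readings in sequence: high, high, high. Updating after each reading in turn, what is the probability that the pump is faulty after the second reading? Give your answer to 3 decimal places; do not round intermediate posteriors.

After 'high': P(faulty) = 0.8·0.3000 / (0.8·0.3000 + 0.1·0.7000) ≈ 0.7742
After 'high': P(faulty) = 0.8·0.7742 / (0.8·0.7742 + 0.1·0.2258) ≈ 0.9648

0.965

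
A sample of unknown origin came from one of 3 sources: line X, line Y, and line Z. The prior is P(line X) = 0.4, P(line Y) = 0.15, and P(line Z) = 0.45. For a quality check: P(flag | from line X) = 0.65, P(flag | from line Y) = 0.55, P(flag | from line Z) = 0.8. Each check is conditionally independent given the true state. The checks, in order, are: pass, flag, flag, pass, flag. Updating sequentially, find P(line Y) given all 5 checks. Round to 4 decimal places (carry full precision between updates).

0.1823

Each posterior becomes the prior for the next update.
After 'pass': normaliser = 0.35·0.4000 + 0.45·0.1500 + 0.2·0.4500; P(line X) ≈ 0.4706, P(line Y) ≈ 0.2269, P(line Z) ≈ 0.3025
After 'flag': normaliser = 0.65·0.4706 + 0.55·0.2269 + 0.8·0.3025; P(line X) ≈ 0.4547, P(line Y) ≈ 0.1855, P(line Z) ≈ 0.3598
After 'flag': normaliser = 0.65·0.4547 + 0.55·0.1855 + 0.8·0.3598; P(line X) ≈ 0.4312, P(line Y) ≈ 0.1489, P(line Z) ≈ 0.4199
After 'pass': normaliser = 0.35·0.4312 + 0.45·0.1489 + 0.2·0.4199; P(line X) ≈ 0.4999, P(line Y) ≈ 0.2219, P(line Z) ≈ 0.2782
After 'flag': normaliser = 0.65·0.4999 + 0.55·0.2219 + 0.8·0.2782; P(line X) ≈ 0.4853, P(line Y) ≈ 0.1823, P(line Z) ≈ 0.3324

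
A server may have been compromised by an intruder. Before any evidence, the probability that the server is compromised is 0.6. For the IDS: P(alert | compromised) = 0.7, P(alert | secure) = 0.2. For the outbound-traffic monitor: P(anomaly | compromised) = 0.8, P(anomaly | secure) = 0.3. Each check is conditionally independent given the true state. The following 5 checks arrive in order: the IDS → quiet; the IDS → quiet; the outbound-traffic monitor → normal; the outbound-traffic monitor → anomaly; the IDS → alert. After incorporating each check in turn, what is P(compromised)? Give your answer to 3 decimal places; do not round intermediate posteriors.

After the IDS='quiet': P(compromised) = 0.3·0.6000 / (0.3·0.6000 + 0.8·0.4000) ≈ 0.3600
After the IDS='quiet': P(compromised) = 0.3·0.3600 / (0.3·0.3600 + 0.8·0.6400) ≈ 0.1742
After the outbound-traffic monitor='normal': P(compromised) = 0.2·0.1742 / (0.2·0.1742 + 0.7·0.8258) ≈ 0.0568
After the outbound-traffic monitor='anomaly': P(compromised) = 0.8·0.0568 / (0.8·0.0568 + 0.3·0.9432) ≈ 0.1385
After the IDS='alert': P(compromised) = 0.7·0.1385 / (0.7·0.1385 + 0.2·0.8615) ≈ 0.3600

0.360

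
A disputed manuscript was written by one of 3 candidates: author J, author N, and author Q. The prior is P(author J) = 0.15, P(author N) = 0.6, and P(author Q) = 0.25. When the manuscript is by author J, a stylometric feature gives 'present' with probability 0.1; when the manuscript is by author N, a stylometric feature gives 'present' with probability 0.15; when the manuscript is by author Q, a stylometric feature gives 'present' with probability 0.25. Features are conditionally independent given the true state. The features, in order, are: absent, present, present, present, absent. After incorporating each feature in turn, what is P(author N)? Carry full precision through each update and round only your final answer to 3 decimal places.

After 'absent': normaliser = 0.9·0.1500 + 0.85·0.6000 + 0.75·0.2500; P(author J) ≈ 0.1622, P(author N) ≈ 0.6126, P(author Q) ≈ 0.2252
After 'present': normaliser = 0.1·0.1622 + 0.15·0.6126 + 0.25·0.2252; P(author J) ≈ 0.0986, P(author N) ≈ 0.5589, P(author Q) ≈ 0.3425
After 'present': normaliser = 0.1·0.0986 + 0.15·0.5589 + 0.25·0.3425; P(author J) ≈ 0.0550, P(author N) ≈ 0.4675, P(author Q) ≈ 0.4775
After 'present': normaliser = 0.1·0.0550 + 0.15·0.4675 + 0.25·0.4775; P(author J) ≈ 0.0282, P(author N) ≈ 0.3596, P(author Q) ≈ 0.6121
After 'absent': normaliser = 0.9·0.0282 + 0.85·0.3596 + 0.75·0.6121; P(author J) ≈ 0.0321, P(author N) ≈ 0.3869, P(author Q) ≈ 0.5810

0.387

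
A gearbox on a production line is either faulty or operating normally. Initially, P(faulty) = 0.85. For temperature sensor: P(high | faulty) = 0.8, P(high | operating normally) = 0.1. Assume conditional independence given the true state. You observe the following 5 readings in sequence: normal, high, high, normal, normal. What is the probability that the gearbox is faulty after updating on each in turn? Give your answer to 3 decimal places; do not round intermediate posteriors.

Apply Bayes' rule sequentially, carrying P(faulty) forward.
After 'normal': P(faulty) = 0.2·0.8500 / (0.2·0.8500 + 0.9·0.1500) ≈ 0.5574
After 'high': P(faulty) = 0.8·0.5574 / (0.8·0.5574 + 0.1·0.4426) ≈ 0.9097
After 'high': P(faulty) = 0.8·0.9097 / (0.8·0.9097 + 0.1·0.0903) ≈ 0.9877
After 'normal': P(faulty) = 0.2·0.9877 / (0.2·0.9877 + 0.9·0.0123) ≈ 0.9471
After 'normal': P(faulty) = 0.2·0.9471 / (0.2·0.9471 + 0.9·0.0529) ≈ 0.7992

0.799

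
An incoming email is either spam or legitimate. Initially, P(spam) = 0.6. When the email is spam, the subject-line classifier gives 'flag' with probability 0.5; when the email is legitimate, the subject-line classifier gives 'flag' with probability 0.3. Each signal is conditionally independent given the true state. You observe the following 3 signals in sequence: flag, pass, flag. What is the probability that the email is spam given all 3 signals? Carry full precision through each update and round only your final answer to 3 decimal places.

0.749

Each posterior becomes the prior for the next update.
After 'flag': P(spam) = 0.5·0.6000 / (0.5·0.6000 + 0.3·0.4000) ≈ 0.7143
After 'pass': P(spam) = 0.5·0.7143 / (0.5·0.7143 + 0.7·0.2857) ≈ 0.6410
After 'flag': P(spam) = 0.5·0.6410 / (0.5·0.6410 + 0.3·0.3590) ≈ 0.7485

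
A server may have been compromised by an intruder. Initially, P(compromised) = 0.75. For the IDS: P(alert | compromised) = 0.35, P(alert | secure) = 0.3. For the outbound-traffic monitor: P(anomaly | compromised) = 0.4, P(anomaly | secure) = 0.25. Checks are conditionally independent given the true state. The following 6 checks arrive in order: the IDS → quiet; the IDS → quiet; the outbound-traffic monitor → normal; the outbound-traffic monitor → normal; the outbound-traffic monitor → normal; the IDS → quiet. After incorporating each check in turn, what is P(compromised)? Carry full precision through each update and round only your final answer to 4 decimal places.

Apply Bayes' rule sequentially, carrying P(compromised) forward.
After the IDS='quiet': P(compromised) = 0.65·0.7500 / (0.65·0.7500 + 0.7·0.2500) ≈ 0.7358
After the IDS='quiet': P(compromised) = 0.65·0.7358 / (0.65·0.7358 + 0.7·0.2642) ≈ 0.7212
After the outbound-traffic monitor='normal': P(compromised) = 0.6·0.7212 / (0.6·0.7212 + 0.75·0.2788) ≈ 0.6742
After the outbound-traffic monitor='normal': P(compromised) = 0.6·0.6742 / (0.6·0.6742 + 0.75·0.3258) ≈ 0.6234
After the outbound-traffic monitor='normal': P(compromised) = 0.6·0.6234 / (0.6·0.6234 + 0.75·0.3766) ≈ 0.5698
After the IDS='quiet': P(compromised) = 0.65·0.5698 / (0.65·0.5698 + 0.7·0.4302) ≈ 0.5515

0.5515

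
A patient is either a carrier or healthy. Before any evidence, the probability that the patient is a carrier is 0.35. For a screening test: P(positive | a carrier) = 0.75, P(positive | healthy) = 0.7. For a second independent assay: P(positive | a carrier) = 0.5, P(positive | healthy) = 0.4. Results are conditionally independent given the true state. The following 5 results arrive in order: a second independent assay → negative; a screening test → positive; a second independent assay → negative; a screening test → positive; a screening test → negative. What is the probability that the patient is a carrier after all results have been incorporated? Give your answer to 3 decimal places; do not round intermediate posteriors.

0.263

After a second independent assay='negative': P(carrier) = 0.5·0.3500 / (0.5·0.3500 + 0.6·0.6500) ≈ 0.3097
After a screening test='positive': P(carrier) = 0.75·0.3097 / (0.75·0.3097 + 0.7·0.6903) ≈ 0.3247
After a second independent assay='negative': P(carrier) = 0.5·0.3247 / (0.5·0.3247 + 0.6·0.6753) ≈ 0.2860
After a screening test='positive': P(carrier) = 0.75·0.2860 / (0.75·0.2860 + 0.7·0.7140) ≈ 0.3003
After a screening test='negative': P(carrier) = 0.25·0.3003 / (0.25·0.3003 + 0.3·0.6997) ≈ 0.2635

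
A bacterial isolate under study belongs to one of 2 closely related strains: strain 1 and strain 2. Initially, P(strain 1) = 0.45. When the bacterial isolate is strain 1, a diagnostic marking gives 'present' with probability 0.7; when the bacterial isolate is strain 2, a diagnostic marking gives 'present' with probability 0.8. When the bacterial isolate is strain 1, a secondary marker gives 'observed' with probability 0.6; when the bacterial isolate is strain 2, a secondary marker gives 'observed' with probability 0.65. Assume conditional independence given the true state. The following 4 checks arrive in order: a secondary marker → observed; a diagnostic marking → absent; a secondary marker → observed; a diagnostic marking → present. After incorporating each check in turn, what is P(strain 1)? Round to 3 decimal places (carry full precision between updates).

After a secondary marker='observed': P(strain 1) = 0.6·0.4500 / (0.6·0.4500 + 0.65·0.5500) ≈ 0.4303
After a diagnostic marking='absent': P(strain 1) = 0.3·0.4303 / (0.3·0.4303 + 0.2·0.5697) ≈ 0.5311
After a secondary marker='observed': P(strain 1) = 0.6·0.5311 / (0.6·0.5311 + 0.65·0.4689) ≈ 0.5112
After a diagnostic marking='present': P(strain 1) = 0.7·0.5112 / (0.7·0.5112 + 0.8·0.4888) ≈ 0.4778

0.478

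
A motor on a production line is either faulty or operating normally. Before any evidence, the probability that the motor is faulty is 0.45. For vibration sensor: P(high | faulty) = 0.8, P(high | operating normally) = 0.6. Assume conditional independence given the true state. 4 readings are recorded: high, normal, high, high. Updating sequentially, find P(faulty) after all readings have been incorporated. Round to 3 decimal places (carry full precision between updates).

After 'high': P(faulty) = 0.8·0.4500 / (0.8·0.4500 + 0.6·0.5500) ≈ 0.5217
After 'normal': P(faulty) = 0.2·0.5217 / (0.2·0.5217 + 0.4·0.4783) ≈ 0.3529
After 'high': P(faulty) = 0.8·0.3529 / (0.8·0.3529 + 0.6·0.6471) ≈ 0.4211
After 'high': P(faulty) = 0.8·0.4211 / (0.8·0.4211 + 0.6·0.5789) ≈ 0.4923

0.492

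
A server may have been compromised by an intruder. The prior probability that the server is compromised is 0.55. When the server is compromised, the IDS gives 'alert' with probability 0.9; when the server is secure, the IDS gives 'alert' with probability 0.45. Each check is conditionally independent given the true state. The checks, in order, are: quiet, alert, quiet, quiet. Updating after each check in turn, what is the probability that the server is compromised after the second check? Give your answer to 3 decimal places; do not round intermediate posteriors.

After 'quiet': P(compromised) = 0.1·0.5500 / (0.1·0.5500 + 0.55·0.4500) ≈ 0.1818
After 'alert': P(compromised) = 0.9·0.1818 / (0.9·0.1818 + 0.45·0.8182) ≈ 0.3077

0.308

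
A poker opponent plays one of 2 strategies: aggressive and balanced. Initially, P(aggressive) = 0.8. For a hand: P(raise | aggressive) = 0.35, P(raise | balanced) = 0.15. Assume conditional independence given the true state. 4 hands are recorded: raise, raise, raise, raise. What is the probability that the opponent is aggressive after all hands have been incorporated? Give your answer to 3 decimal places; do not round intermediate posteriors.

0.992

After 'raise': P(aggressive) = 0.35·0.8000 / (0.35·0.8000 + 0.15·0.2000) ≈ 0.9032
After 'raise': P(aggressive) = 0.35·0.9032 / (0.35·0.9032 + 0.15·0.0968) ≈ 0.9561
After 'raise': P(aggressive) = 0.35·0.9561 / (0.35·0.9561 + 0.15·0.0439) ≈ 0.9807
After 'raise': P(aggressive) = 0.35·0.9807 / (0.35·0.9807 + 0.15·0.0193) ≈ 0.9916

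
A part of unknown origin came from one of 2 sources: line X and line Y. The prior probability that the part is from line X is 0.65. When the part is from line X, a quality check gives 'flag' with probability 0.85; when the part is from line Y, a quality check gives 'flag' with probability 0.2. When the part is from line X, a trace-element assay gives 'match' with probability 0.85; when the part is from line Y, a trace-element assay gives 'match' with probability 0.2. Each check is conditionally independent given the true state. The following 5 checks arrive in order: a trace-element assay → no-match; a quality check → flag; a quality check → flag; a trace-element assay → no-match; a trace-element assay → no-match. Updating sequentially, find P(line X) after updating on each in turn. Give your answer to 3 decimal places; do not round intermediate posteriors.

0.181

After a trace-element assay='no-match': P(line X) = 0.15·0.6500 / (0.15·0.6500 + 0.8·0.3500) ≈ 0.2583
After a quality check='flag': P(line X) = 0.85·0.2583 / (0.85·0.2583 + 0.2·0.7417) ≈ 0.5968
After a quality check='flag': P(line X) = 0.85·0.5968 / (0.85·0.5968 + 0.2·0.4032) ≈ 0.8628
After a trace-element assay='no-match': P(line X) = 0.15·0.8628 / (0.15·0.8628 + 0.8·0.1372) ≈ 0.5411
After a trace-element assay='no-match': P(line X) = 0.15·0.5411 / (0.15·0.5411 + 0.8·0.4589) ≈ 0.1811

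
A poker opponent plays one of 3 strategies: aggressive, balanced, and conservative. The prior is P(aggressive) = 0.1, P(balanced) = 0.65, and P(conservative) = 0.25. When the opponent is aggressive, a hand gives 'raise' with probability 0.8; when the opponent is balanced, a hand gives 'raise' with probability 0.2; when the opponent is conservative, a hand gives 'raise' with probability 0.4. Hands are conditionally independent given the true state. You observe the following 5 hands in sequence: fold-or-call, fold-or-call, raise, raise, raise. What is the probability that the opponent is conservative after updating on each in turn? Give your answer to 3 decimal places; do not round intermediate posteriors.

0.517

Each posterior becomes the prior for the next update.
After 'fold-or-call': normaliser = 0.2·0.1000 + 0.8·0.6500 + 0.6·0.2500; P(aggressive) ≈ 0.0290, P(balanced) ≈ 0.7536, P(conservative) ≈ 0.2174
After 'fold-or-call': normaliser = 0.2·0.0290 + 0.8·0.7536 + 0.6·0.2174; P(aggressive) ≈ 0.0078, P(balanced) ≈ 0.8157, P(conservative) ≈ 0.1765
After 'raise': normaliser = 0.8·0.0078 + 0.2·0.8157 + 0.4·0.1765; P(aggressive) ≈ 0.0261, P(balanced) ≈ 0.6797, P(conservative) ≈ 0.2941
After 'raise': normaliser = 0.8·0.0261 + 0.2·0.6797 + 0.4·0.2941; P(aggressive) ≈ 0.0762, P(balanced) ≈ 0.4952, P(conservative) ≈ 0.4286
After 'raise': normaliser = 0.8·0.0762 + 0.2·0.4952 + 0.4·0.4286; P(aggressive) ≈ 0.1839, P(balanced) ≈ 0.2989, P(conservative) ≈ 0.5172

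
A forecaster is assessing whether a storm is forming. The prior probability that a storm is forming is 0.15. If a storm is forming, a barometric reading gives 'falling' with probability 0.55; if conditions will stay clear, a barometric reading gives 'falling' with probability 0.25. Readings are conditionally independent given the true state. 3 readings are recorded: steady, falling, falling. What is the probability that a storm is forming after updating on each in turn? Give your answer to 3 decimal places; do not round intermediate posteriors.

After 'steady': P(storm) = 0.45·0.1500 / (0.45·0.1500 + 0.75·0.8500) ≈ 0.0957
After 'falling': P(storm) = 0.55·0.0957 / (0.55·0.0957 + 0.25·0.9043) ≈ 0.1889
After 'falling': P(storm) = 0.55·0.1889 / (0.55·0.1889 + 0.25·0.8111) ≈ 0.3388

0.339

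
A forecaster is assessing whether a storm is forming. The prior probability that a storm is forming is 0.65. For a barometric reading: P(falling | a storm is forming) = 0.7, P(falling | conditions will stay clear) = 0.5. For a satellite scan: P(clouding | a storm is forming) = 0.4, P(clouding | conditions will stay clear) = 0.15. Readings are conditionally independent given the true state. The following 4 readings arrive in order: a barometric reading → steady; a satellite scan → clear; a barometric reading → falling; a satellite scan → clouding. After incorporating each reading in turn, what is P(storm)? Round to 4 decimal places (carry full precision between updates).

0.7460

Each posterior becomes the prior for the next update.
After a barometric reading='steady': P(storm) = 0.3·0.6500 / (0.3·0.6500 + 0.5·0.3500) ≈ 0.5270
After a satellite scan='clear': P(storm) = 0.6·0.5270 / (0.6·0.5270 + 0.85·0.4730) ≈ 0.4403
After a barometric reading='falling': P(storm) = 0.7·0.4403 / (0.7·0.4403 + 0.5·0.5597) ≈ 0.5241
After a satellite scan='clouding': P(storm) = 0.4·0.5241 / (0.4·0.5241 + 0.15·0.4759) ≈ 0.7460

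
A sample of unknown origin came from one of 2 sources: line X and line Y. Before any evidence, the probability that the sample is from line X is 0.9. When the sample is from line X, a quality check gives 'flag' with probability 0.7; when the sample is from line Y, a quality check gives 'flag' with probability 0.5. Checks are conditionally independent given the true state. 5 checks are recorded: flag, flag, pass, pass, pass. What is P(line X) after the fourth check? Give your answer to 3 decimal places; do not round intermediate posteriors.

0.864

After 'flag': P(line X) = 0.7·0.9000 / (0.7·0.9000 + 0.5·0.1000) ≈ 0.9265
After 'flag': P(line X) = 0.7·0.9265 / (0.7·0.9265 + 0.5·0.0735) ≈ 0.9464
After 'pass': P(line X) = 0.3·0.9464 / (0.3·0.9464 + 0.5·0.0536) ≈ 0.9137
After 'pass': P(line X) = 0.3·0.9137 / (0.3·0.9137 + 0.5·0.0863) ≈ 0.8640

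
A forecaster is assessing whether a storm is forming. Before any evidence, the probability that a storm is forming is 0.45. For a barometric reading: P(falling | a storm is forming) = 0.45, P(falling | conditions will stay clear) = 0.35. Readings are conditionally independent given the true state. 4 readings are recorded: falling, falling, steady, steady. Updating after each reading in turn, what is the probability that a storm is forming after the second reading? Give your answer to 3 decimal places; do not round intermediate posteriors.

After 'falling': P(storm) = 0.45·0.4500 / (0.45·0.4500 + 0.35·0.5500) ≈ 0.5127
After 'falling': P(storm) = 0.45·0.5127 / (0.45·0.5127 + 0.35·0.4873) ≈ 0.5749

0.575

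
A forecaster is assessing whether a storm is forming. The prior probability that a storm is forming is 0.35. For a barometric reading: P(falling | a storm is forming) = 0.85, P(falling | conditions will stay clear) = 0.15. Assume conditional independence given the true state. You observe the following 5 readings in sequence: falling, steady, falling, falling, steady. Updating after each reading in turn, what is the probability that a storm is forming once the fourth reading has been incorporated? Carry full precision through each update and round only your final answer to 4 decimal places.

0.9453

After 'falling': P(storm) = 0.85·0.3500 / (0.85·0.3500 + 0.15·0.6500) ≈ 0.7532
After 'steady': P(storm) = 0.15·0.7532 / (0.15·0.7532 + 0.85·0.2468) ≈ 0.3500
After 'falling': P(storm) = 0.85·0.3500 / (0.85·0.3500 + 0.15·0.6500) ≈ 0.7532
After 'falling': P(storm) = 0.85·0.7532 / (0.85·0.7532 + 0.15·0.2468) ≈ 0.9453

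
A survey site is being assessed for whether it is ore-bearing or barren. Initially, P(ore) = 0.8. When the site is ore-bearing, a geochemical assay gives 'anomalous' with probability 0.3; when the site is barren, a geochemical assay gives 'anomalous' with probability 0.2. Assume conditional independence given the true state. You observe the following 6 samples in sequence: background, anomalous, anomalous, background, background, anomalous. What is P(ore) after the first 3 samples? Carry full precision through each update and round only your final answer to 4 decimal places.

0.8873

Each posterior becomes the prior for the next update.
After 'background': P(ore) = 0.7·0.8000 / (0.7·0.8000 + 0.8·0.2000) ≈ 0.7778
After 'anomalous': P(ore) = 0.3·0.7778 / (0.3·0.7778 + 0.2·0.2222) ≈ 0.8400
After 'anomalous': P(ore) = 0.3·0.8400 / (0.3·0.8400 + 0.2·0.1600) ≈ 0.8873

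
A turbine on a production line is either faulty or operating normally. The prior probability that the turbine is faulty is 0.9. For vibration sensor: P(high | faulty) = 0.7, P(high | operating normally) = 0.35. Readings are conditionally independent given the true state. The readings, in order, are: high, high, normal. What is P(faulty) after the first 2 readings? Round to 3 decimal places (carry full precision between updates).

0.973

Apply Bayes' rule sequentially, carrying P(faulty) forward.
After 'high': P(faulty) = 0.7·0.9000 / (0.7·0.9000 + 0.35·0.1000) ≈ 0.9474
After 'high': P(faulty) = 0.7·0.9474 / (0.7·0.9474 + 0.35·0.0526) ≈ 0.9730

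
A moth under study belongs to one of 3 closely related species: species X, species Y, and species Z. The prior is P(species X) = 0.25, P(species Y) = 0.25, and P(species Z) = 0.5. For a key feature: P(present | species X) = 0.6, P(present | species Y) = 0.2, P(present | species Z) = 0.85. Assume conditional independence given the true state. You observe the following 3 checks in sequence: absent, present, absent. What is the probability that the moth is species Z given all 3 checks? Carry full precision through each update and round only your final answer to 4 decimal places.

After 'absent': normaliser = 0.4·0.2500 + 0.8·0.2500 + 0.15·0.5000; P(species X) ≈ 0.2667, P(species Y) ≈ 0.5333, P(species Z) ≈ 0.2000
After 'present': normaliser = 0.6·0.2667 + 0.2·0.5333 + 0.85·0.2000; P(species X) ≈ 0.3664, P(species Y) ≈ 0.2443, P(species Z) ≈ 0.3893
After 'absent': normaliser = 0.4·0.3664 + 0.8·0.2443 + 0.15·0.3893; P(species X) ≈ 0.3661, P(species Y) ≈ 0.4881, P(species Z) ≈ 0.1459

0.1459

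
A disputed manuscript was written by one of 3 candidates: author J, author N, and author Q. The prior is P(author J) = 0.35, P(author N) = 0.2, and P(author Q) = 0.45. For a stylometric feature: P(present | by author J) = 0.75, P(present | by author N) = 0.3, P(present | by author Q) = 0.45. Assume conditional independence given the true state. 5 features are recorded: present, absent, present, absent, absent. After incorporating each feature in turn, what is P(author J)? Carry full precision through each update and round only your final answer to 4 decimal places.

After 'present': normaliser = 0.75·0.3500 + 0.3·0.2000 + 0.45·0.4500; P(author J) ≈ 0.5000, P(author N) ≈ 0.1143, P(author Q) ≈ 0.3857
After 'absent': normaliser = 0.25·0.5000 + 0.7·0.1143 + 0.55·0.3857; P(author J) ≈ 0.2997, P(author N) ≈ 0.1918, P(author Q) ≈ 0.5086
After 'present': normaliser = 0.75·0.2997 + 0.3·0.1918 + 0.45·0.5086; P(author J) ≈ 0.4397, P(author N) ≈ 0.1126, P(author Q) ≈ 0.4477
After 'absent': normaliser = 0.25·0.4397 + 0.7·0.1126 + 0.55·0.4477; P(author J) ≈ 0.2527, P(author N) ≈ 0.1811, P(author Q) ≈ 0.5661
After 'absent': normaliser = 0.25·0.2527 + 0.7·0.1811 + 0.55·0.5661; P(author J) ≈ 0.1260, P(author N) ≈ 0.2529, P(author Q) ≈ 0.6211

0.1260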